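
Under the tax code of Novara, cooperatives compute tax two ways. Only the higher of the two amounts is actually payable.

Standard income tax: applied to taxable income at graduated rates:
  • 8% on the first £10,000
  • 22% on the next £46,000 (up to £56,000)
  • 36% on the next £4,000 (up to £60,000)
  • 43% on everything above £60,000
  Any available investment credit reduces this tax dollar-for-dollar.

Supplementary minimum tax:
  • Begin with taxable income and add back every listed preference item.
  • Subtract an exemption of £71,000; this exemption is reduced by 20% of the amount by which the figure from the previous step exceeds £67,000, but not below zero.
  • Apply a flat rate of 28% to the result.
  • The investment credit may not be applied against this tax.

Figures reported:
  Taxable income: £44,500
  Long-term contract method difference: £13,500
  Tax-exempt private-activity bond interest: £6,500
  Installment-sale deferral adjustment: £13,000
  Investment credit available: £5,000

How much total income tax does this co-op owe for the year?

Supplementary minimum tax:
  Adjusted income: £44,500 + £13,500 + £6,500 + £13,000 = £77,500
  Exemption: £71,000 − 20% × (£77,500 − £67,000) = £71,000 − £2,100 = £68,900
  Base: £77,500 − £68,900 = £8,600
  £8,600 × 28% = £2,408

Standard income tax:
  £10,000 × 8% = £800
  £34,500 × 22% = £7,590
  → £8,390
  Less investment credit £5,000 → £3,390

£3,390 > £2,408, so the standard income tax governs.

£3,390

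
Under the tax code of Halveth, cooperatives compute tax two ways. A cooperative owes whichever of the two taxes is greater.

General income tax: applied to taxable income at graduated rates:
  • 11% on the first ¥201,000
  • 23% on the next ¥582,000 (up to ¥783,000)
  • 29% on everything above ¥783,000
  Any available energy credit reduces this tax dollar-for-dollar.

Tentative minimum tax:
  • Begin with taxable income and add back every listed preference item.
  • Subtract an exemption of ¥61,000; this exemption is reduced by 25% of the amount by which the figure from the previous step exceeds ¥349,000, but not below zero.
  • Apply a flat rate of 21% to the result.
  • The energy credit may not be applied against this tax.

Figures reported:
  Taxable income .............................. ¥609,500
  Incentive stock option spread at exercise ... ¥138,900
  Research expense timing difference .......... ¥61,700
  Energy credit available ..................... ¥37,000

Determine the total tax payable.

Tentative minimum tax:
  Adjusted income: ¥609,500 + ¥138,900 + ¥61,700 = ¥810,100
  Exemption: 25% × (¥810,100 − ¥349,000) = ¥115,275 ≥ ¥61,000, so the exemption is fully phased out
  Base: ¥810,100 − ¥0 = ¥810,100
  ¥810,100 × 21% = ¥170,121

General income tax:
  ¥201,000 × 11% = ¥22,110
  ¥408,500 × 23% = ¥93,955
  → ¥116,065
  Less energy credit ¥37,000 → ¥79,065

¥170,121 > ¥79,065, so the tentative minimum tax is the binding amount.

¥170,121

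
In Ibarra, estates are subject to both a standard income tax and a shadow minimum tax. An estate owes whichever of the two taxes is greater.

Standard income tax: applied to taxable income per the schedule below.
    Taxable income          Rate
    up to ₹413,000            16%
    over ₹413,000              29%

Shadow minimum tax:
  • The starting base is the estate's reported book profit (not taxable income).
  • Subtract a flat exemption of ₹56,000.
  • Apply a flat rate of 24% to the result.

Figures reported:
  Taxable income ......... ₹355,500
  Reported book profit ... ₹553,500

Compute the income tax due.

₹119,400

Shadow minimum tax:
  Base (reported book profit): ₹553,500
  Less exemption ₹56,000 → base ₹497,500
  ₹497,500 × 24% = ₹119,400

Standard income tax:
  ₹355,500 × 16% = ₹56,880

₹119,400 > ₹56,880, so the shadow minimum tax is the binding amount.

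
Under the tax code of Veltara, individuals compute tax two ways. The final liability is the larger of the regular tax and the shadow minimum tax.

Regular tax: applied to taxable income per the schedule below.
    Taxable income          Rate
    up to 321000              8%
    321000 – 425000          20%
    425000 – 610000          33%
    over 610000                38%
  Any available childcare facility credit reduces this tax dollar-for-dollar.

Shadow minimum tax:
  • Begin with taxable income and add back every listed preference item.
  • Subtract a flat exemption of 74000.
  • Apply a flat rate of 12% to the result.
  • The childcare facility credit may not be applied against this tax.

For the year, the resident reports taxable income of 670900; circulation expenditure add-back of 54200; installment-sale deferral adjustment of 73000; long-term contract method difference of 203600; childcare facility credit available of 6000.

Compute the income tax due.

124672

Regular tax:
  321000 × 8% = 25680
  104000 × 20% = 20800
  185000 × 33% = 61050
  60900 × 38% = 23142
  → 130672
  Less childcare facility credit 6000 → 124672

Shadow minimum tax:
  Adjusted income: 670900 + 54200 + 73000 + 203600 = 1001700
  Less exemption 74000 → base 927700
  927700 × 12% = 111324

124672 > 111324, so the regular tax governs.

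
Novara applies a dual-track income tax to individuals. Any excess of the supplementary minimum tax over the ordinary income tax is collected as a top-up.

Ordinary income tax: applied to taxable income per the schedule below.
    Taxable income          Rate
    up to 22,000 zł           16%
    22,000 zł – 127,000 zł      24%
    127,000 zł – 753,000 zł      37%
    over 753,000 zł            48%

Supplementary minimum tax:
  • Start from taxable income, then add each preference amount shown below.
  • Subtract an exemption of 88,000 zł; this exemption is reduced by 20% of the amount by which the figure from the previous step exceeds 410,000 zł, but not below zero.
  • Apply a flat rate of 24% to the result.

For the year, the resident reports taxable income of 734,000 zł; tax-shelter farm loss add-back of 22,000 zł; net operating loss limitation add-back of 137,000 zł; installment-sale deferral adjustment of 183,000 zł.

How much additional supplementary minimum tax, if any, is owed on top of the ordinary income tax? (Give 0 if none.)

4,930 zł

Supplementary minimum tax:
  Adjusted income: 734,000 zł + 22,000 zł + 137,000 zł + 183,000 zł = 1,076,000 zł
  Exemption: 20% × (1,076,000 zł − 410,000 zł) = 133,200 zł ≥ 88,000 zł, so the exemption is fully phased out
  Base: 1,076,000 zł − 0 zł = 1,076,000 zł
  1,076,000 zł × 24% = 258,240 zł

Ordinary income tax:
  22,000 zł × 16% = 3,520 zł
  105,000 zł × 24% = 25,200 zł
  607,000 zł × 37% = 224,590 zł
  → 253,310 zł

Excess of supplementary minimum tax over ordinary income tax: 258,240 zł − 253,310 zł = 4,930 zł.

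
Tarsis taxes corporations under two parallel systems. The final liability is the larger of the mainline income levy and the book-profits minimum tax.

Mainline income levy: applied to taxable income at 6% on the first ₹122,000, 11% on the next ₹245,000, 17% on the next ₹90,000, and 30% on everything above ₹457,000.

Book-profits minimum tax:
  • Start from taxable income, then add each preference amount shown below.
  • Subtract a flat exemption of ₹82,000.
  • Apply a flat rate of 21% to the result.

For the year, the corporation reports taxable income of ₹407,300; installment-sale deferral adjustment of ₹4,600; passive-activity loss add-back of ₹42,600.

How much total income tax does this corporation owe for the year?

Book-profits minimum tax:
  Adjusted income: ₹407,300 + ₹4,600 + ₹42,600 = ₹454,500
  Less exemption ₹82,000 → base ₹372,500
  ₹372,500 × 21% = ₹78,225

Mainline income levy:
  ₹122,000 × 6% = ₹7,320
  ₹245,000 × 11% = ₹26,950
  ₹40,300 × 17% = ₹6,851
  → ₹41,121

₹78,225 > ₹41,121, so the book-profits minimum tax is the binding amount.

₹78,225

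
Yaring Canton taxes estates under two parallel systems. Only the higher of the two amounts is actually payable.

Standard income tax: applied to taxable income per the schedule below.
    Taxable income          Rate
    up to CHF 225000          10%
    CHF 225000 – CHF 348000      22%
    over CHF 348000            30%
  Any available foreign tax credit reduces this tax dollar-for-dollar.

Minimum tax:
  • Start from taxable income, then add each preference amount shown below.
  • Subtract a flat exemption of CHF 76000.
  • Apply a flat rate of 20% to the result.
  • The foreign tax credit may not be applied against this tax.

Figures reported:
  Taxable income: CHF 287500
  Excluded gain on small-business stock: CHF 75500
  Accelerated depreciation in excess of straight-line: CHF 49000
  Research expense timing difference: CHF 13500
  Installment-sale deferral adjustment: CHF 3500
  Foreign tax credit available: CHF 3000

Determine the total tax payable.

Standard income tax:
  CHF 225000 × 10% = CHF 22500
  CHF 62500 × 22% = CHF 13750
  → CHF 36250
  Less foreign tax credit CHF 3000 → CHF 33250

Minimum tax:
  Adjusted income: CHF 287500 + CHF 75500 + CHF 49000 + CHF 13500 + CHF 3500 = CHF 429000
  Less exemption CHF 76000 → base CHF 353000
  CHF 353000 × 20% = CHF 70600

CHF 70600 > CHF 33250, so the minimum tax is the binding amount.

CHF 70600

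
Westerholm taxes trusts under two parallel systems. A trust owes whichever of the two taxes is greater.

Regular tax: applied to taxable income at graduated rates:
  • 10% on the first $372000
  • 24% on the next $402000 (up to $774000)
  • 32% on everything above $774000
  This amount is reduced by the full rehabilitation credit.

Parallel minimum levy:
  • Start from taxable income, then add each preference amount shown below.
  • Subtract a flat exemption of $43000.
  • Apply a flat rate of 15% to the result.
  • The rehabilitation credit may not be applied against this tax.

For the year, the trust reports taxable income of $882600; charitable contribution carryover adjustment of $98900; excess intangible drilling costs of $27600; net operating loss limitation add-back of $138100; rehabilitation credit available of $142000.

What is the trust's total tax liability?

Regular tax:
  $372000 × 10% = $37200
  $402000 × 24% = $96480
  $108600 × 32% = $34752
  → $168432
  Less rehabilitation credit $142000 → $26432

Parallel minimum levy:
  Adjusted income: $882600 + $98900 + $27600 + $138100 = $1147200
  Less exemption $43000 → base $1104200
  $1104200 × 15% = $165630

$165630 > $26432, so the parallel minimum levy is the binding amount.

$165630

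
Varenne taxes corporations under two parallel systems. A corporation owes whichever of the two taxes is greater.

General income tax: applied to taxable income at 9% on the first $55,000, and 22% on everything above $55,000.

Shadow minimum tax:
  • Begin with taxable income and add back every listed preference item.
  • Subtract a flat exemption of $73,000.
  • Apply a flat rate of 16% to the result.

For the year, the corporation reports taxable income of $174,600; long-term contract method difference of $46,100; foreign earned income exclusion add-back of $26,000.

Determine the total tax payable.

Shadow minimum tax:
  Adjusted income: $174,600 + $46,100 + $26,000 = $246,700
  Less exemption $73,000 → base $173,700
  $173,700 × 16% = $27,792

General income tax:
  $55,000 × 9% = $4,950
  $119,600 × 22% = $26,312
  → $31,262

$31,262 > $27,792, so the general income tax governs.

$31,262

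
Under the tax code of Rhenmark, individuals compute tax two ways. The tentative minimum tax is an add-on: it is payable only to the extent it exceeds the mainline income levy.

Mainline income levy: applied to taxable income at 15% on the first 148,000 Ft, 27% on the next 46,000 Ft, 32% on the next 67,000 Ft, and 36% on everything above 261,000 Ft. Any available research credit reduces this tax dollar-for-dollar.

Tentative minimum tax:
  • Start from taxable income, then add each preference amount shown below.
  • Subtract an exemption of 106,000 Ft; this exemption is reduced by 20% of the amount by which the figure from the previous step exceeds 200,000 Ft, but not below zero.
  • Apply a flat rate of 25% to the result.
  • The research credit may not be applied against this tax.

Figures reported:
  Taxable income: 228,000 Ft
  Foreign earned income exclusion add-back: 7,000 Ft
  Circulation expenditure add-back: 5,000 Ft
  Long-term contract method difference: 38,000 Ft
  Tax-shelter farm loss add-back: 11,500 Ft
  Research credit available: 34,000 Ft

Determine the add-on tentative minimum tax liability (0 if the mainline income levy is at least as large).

38,850 Ft

Tentative minimum tax:
  Adjusted income: 228,000 Ft + 7,000 Ft + 5,000 Ft + 38,000 Ft + 11,500 Ft = 289,500 Ft
  Exemption: 106,000 Ft − 20% × (289,500 Ft − 200,000 Ft) = 106,000 Ft − 17,900 Ft = 88,100 Ft
  Base: 289,500 Ft − 88,100 Ft = 201,400 Ft
  201,400 Ft × 25% = 50,350 Ft

Mainline income levy:
  148,000 Ft × 15% = 22,200 Ft
  46,000 Ft × 27% = 12,420 Ft
  34,000 Ft × 32% = 10,880 Ft
  → 45,500 Ft
  Less research credit 34,000 Ft → 11,500 Ft

Excess of tentative minimum tax over mainline income levy: 50,350 Ft − 11,500 Ft = 38,850 Ft.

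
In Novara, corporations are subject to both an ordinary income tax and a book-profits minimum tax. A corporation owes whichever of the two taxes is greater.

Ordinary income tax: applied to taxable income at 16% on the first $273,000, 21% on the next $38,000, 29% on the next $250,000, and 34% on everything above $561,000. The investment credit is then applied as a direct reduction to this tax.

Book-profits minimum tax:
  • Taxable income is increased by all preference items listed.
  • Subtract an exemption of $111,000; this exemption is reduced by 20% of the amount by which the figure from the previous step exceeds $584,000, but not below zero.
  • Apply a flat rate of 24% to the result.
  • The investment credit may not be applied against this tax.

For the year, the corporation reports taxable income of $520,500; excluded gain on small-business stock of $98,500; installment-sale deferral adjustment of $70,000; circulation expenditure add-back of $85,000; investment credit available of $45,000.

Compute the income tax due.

Ordinary income tax:
  $273,000 × 16% = $43,680
  $38,000 × 21% = $7,980
  $209,500 × 29% = $60,755
  → $112,415
  Less investment credit $45,000 → $67,415

Book-profits minimum tax:
  Adjusted income: $520,500 + $98,500 + $70,000 + $85,000 = $774,000
  Exemption: $111,000 − 20% × ($774,000 − $584,000) = $111,000 − $38,000 = $73,000
  Base: $774,000 − $73,000 = $701,000
  $701,000 × 24% = $168,240

$168,240 > $67,415, so the book-profits minimum tax is the binding amount.

$168,240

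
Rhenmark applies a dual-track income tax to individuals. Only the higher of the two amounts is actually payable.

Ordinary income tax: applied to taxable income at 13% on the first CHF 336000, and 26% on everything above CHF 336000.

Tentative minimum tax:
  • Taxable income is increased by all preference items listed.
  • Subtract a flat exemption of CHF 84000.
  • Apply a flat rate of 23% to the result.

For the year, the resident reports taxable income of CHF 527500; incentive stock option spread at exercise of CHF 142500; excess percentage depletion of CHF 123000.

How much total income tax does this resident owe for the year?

CHF 163070

Ordinary income tax:
  CHF 336000 × 13% = CHF 43680
  CHF 191500 × 26% = CHF 49790
  → CHF 93470

Tentative minimum tax:
  Adjusted income: CHF 527500 + CHF 142500 + CHF 123000 = CHF 793000
  Less exemption CHF 84000 → base CHF 709000
  CHF 709000 × 23% = CHF 163070

CHF 163070 > CHF 93470, so the tentative minimum tax is the binding amount.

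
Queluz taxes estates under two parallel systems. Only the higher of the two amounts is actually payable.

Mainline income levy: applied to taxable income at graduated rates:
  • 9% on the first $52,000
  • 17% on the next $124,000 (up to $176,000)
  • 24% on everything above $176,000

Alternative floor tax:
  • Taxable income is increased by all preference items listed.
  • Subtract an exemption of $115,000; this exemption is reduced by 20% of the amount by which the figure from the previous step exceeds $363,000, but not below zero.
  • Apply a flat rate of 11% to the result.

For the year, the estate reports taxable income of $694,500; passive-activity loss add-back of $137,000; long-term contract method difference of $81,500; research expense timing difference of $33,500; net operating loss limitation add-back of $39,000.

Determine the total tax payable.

Mainline income levy:
  $52,000 × 9% = $4,680
  $124,000 × 17% = $21,080
  $518,500 × 24% = $124,440
  → $150,200

Alternative floor tax:
  Adjusted income: $694,500 + $137,000 + $81,500 + $33,500 + $39,000 = $985,500
  Exemption: 20% × ($985,500 − $363,000) = $124,500 ≥ $115,000, so the exemption is fully phased out
  Base: $985,500 − $0 = $985,500
  $985,500 × 11% = $108,405

$150,200 > $108,405, so the mainline income levy governs.

$150,200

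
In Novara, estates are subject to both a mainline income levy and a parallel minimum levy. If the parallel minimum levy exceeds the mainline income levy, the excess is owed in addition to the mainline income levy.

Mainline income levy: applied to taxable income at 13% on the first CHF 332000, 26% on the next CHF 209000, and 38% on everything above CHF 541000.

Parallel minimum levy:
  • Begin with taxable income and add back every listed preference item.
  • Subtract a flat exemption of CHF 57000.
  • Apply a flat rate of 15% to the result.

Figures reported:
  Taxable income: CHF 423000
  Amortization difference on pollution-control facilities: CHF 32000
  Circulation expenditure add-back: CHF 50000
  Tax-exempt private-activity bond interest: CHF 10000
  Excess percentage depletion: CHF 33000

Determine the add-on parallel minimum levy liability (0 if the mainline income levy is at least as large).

Mainline income levy:
  CHF 332000 × 13% = CHF 43160
  CHF 91000 × 26% = CHF 23660
  → CHF 66820

Parallel minimum levy:
  Adjusted income: CHF 423000 + CHF 32000 + CHF 50000 + CHF 10000 + CHF 33000 = CHF 548000
  Less exemption CHF 57000 → base CHF 491000
  CHF 491000 × 15% = CHF 73650

Excess of parallel minimum levy over mainline income levy: CHF 73650 − CHF 66820 = CHF 6830.

CHF 6830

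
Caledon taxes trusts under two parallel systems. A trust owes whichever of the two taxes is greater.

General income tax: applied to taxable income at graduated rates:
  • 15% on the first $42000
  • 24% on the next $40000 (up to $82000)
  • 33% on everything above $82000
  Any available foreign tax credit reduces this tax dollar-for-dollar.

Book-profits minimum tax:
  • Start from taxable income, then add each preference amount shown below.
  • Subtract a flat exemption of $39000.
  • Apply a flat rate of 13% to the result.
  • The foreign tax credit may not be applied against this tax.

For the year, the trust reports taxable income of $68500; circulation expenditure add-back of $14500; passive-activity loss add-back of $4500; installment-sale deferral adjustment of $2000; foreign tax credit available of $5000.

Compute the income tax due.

General income tax:
  $42000 × 15% = $6300
  $26500 × 24% = $6360
  → $12660
  Less foreign tax credit $5000 → $7660

Book-profits minimum tax:
  Adjusted income: $68500 + $14500 + $4500 + $2000 = $89500
  Less exemption $39000 → base $50500
  $50500 × 13% = $6565

$7660 > $6565, so the general income tax governs.

$7660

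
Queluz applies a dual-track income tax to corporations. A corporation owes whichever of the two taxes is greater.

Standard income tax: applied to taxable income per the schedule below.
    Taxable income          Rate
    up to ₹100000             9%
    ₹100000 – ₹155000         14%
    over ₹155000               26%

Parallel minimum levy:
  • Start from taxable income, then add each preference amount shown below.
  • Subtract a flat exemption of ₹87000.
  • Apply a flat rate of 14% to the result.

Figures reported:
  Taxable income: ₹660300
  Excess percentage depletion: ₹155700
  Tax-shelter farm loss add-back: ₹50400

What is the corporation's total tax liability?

₹148078

Standard income tax:
  ₹100000 × 9% = ₹9000
  ₹55000 × 14% = ₹7700
  ₹505300 × 26% = ₹131378
  → ₹148078

Parallel minimum levy:
  Adjusted income: ₹660300 + ₹155700 + ₹50400 = ₹866400
  Less exemption ₹87000 → base ₹779400
  ₹779400 × 14% = ₹109116

₹148078 > ₹109116, so the standard income tax governs.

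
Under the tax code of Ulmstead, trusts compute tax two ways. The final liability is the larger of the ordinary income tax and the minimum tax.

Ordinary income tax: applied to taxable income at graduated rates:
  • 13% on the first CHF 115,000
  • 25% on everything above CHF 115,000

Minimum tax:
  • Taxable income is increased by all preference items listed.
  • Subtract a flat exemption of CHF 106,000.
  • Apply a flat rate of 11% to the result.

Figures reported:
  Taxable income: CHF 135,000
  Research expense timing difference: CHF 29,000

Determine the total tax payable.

Ordinary income tax:
  CHF 115,000 × 13% = CHF 14,950
  CHF 20,000 × 25% = CHF 5,000
  → CHF 19,950

Minimum tax:
  Adjusted income: CHF 135,000 + CHF 29,000 = CHF 164,000
  Less exemption CHF 106,000 → base CHF 58,000
  CHF 58,000 × 11% = CHF 6,380

CHF 19,950 > CHF 6,380, so the ordinary income tax governs.

CHF 19,950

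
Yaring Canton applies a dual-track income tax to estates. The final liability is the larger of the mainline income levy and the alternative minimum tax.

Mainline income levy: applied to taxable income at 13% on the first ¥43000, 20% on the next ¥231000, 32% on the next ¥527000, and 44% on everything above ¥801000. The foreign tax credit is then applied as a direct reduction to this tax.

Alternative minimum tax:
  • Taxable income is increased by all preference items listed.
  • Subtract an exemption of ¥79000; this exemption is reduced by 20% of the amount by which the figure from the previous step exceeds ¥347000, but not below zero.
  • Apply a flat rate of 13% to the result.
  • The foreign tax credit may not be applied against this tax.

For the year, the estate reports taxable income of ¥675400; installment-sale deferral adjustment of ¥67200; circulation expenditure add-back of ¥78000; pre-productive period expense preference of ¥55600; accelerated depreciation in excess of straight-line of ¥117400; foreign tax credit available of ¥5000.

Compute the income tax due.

Alternative minimum tax:
  Adjusted income: ¥675400 + ¥67200 + ¥78000 + ¥55600 + ¥117400 = ¥993600
  Exemption: 20% × (¥993600 − ¥347000) = ¥129320 ≥ ¥79000, so the exemption is fully phased out
  Base: ¥993600 − ¥0 = ¥993600
  ¥993600 × 13% = ¥129168

Mainline income levy:
  ¥43000 × 13% = ¥5590
  ¥231000 × 20% = ¥46200
  ¥401400 × 32% = ¥128448
  → ¥180238
  Less foreign tax credit ¥5000 → ¥175238

¥175238 > ¥129168, so the mainline income levy governs.

¥175238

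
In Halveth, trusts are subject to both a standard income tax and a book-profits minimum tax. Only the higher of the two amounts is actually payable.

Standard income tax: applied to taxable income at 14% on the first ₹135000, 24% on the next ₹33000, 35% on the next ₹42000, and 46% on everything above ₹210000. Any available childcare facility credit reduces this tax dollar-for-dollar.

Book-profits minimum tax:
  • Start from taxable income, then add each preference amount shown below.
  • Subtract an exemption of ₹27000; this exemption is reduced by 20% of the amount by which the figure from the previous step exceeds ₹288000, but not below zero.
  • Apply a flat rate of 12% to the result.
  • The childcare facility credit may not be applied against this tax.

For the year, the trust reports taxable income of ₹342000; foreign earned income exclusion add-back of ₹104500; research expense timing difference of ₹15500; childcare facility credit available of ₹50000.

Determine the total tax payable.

Book-profits minimum tax:
  Adjusted income: ₹342000 + ₹104500 + ₹15500 = ₹462000
  Exemption: 20% × (₹462000 − ₹288000) = ₹34800 ≥ ₹27000, so the exemption is fully phased out
  Base: ₹462000 − ₹0 = ₹462000
  ₹462000 × 12% = ₹55440

Standard income tax:
  ₹135000 × 14% = ₹18900
  ₹33000 × 24% = ₹7920
  ₹42000 × 35% = ₹14700
  ₹132000 × 46% = ₹60720
  → ₹102240
  Less childcare facility credit ₹50000 → ₹52240

₹55440 > ₹52240, so the book-profits minimum tax is the binding amount.

₹55440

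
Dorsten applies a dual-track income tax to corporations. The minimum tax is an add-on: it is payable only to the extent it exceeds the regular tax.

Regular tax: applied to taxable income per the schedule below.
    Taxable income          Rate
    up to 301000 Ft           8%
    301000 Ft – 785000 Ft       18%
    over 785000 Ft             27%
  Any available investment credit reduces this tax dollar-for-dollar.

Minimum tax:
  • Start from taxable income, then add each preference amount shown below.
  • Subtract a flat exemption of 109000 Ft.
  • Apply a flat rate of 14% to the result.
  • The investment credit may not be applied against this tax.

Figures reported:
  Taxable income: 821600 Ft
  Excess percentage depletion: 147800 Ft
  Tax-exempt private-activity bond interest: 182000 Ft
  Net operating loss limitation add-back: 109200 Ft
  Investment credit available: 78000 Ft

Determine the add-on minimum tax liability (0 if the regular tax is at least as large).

Minimum tax:
  Adjusted income: 821600 Ft + 147800 Ft + 182000 Ft + 109200 Ft = 1260600 Ft
  Less exemption 109000 Ft → base 1151600 Ft
  1151600 Ft × 14% = 161224 Ft

Regular tax:
  301000 Ft × 8% = 24080 Ft
  484000 Ft × 18% = 87120 Ft
  36600 Ft × 27% = 9882 Ft
  → 121082 Ft
  Less investment credit 78000 Ft → 43082 Ft

Excess of minimum tax over regular tax: 161224 Ft − 43082 Ft = 118142 Ft.

118142 Ft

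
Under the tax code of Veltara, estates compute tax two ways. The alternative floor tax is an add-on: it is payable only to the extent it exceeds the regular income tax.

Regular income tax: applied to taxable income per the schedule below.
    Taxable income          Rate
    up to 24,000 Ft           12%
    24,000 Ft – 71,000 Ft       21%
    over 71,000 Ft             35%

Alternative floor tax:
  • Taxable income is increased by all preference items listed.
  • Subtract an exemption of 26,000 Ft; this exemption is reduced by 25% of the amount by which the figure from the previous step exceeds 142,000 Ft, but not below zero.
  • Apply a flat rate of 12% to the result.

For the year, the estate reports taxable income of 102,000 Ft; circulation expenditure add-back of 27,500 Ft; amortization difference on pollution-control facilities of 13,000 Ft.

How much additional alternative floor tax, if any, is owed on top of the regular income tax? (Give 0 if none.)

Alternative floor tax:
  Adjusted income: 102,000 Ft + 27,500 Ft + 13,000 Ft = 142,500 Ft
  Exemption: 26,000 Ft − 25% × (142,500 Ft − 142,000 Ft) = 26,000 Ft − 125 Ft = 25,875 Ft
  Base: 142,500 Ft − 25,875 Ft = 116,625 Ft
  116,625 Ft × 12% = 13,995 Ft

Regular income tax:
  24,000 Ft × 12% = 2,880 Ft
  47,000 Ft × 21% = 9,870 Ft
  31,000 Ft × 35% = 10,850 Ft
  → 23,600 Ft

13,995 Ft ≤ 23,600 Ft, so no add-on is due.

0 Ft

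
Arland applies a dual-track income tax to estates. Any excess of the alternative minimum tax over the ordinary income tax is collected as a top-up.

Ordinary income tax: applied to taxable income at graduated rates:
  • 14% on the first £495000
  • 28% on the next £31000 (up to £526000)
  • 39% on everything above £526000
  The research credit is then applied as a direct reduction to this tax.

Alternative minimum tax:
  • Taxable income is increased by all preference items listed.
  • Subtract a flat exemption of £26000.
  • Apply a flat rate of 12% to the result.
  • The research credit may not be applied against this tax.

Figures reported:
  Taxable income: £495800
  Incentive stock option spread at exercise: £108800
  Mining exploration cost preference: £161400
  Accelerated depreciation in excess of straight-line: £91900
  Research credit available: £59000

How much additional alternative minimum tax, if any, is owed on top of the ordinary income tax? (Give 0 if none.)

£89304

Alternative minimum tax:
  Adjusted income: £495800 + £108800 + £161400 + £91900 = £857900
  Less exemption £26000 → base £831900
  £831900 × 12% = £99828

Ordinary income tax:
  £495000 × 14% = £69300
  £800 × 28% = £224
  → £69524
  Less research credit £59000 → £10524

Excess of alternative minimum tax over ordinary income tax: £99828 − £10524 = £89304.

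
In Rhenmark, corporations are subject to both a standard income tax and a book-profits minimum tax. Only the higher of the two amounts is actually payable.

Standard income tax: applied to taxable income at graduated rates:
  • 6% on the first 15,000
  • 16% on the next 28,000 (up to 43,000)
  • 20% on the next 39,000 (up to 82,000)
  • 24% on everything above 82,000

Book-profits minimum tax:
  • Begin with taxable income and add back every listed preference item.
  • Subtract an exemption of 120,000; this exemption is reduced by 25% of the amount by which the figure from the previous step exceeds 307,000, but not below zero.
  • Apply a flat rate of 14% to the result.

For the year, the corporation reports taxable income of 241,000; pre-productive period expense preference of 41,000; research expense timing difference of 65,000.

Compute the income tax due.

51,340

Book-profits minimum tax:
  Adjusted income: 241,000 + 41,000 + 65,000 = 347,000
  Exemption: 120,000 − 25% × (347,000 − 307,000) = 120,000 − 10,000 = 110,000
  Base: 347,000 − 110,000 = 237,000
  237,000 × 14% = 33,180

Standard income tax:
  15,000 × 6% = 900
  28,000 × 16% = 4,480
  39,000 × 20% = 7,800
  159,000 × 24% = 38,160
  → 51,340

51,340 > 33,180, so the standard income tax governs.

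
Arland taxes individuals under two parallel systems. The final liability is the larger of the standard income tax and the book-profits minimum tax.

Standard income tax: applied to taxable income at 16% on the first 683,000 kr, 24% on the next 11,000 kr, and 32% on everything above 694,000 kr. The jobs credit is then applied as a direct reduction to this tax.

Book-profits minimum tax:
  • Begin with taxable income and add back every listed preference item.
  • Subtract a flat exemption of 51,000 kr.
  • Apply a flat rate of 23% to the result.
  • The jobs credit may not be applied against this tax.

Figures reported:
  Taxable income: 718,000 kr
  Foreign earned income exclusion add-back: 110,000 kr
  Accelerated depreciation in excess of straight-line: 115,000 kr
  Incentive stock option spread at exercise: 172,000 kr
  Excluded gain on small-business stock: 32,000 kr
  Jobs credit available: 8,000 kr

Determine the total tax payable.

Book-profits minimum tax:
  Adjusted income: 718,000 kr + 110,000 kr + 115,000 kr + 172,000 kr + 32,000 kr = 1,147,000 kr
  Less exemption 51,000 kr → base 1,096,000 kr
  1,096,000 kr × 23% = 252,080 kr

Standard income tax:
  683,000 kr × 16% = 109,280 kr
  11,000 kr × 24% = 2,640 kr
  24,000 kr × 32% = 7,680 kr
  → 119,600 kr
  Less jobs credit 8,000 kr → 111,600 kr

252,080 kr > 111,600 kr, so the book-profits minimum tax is the binding amount.

252,080 kr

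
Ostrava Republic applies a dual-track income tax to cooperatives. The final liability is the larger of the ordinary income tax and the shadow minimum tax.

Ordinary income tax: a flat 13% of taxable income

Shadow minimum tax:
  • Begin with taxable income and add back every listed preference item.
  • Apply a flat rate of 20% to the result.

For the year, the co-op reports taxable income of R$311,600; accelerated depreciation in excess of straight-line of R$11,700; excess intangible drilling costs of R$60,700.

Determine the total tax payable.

Shadow minimum tax:
  Adjusted income: R$311,600 + R$11,700 + R$60,700 = R$384,000
  R$384,000 × 20% = R$76,800

Ordinary income tax:
  R$311,600 × 13% = R$40,508

R$76,800 > R$40,508, so the shadow minimum tax is the binding amount.

R$76,800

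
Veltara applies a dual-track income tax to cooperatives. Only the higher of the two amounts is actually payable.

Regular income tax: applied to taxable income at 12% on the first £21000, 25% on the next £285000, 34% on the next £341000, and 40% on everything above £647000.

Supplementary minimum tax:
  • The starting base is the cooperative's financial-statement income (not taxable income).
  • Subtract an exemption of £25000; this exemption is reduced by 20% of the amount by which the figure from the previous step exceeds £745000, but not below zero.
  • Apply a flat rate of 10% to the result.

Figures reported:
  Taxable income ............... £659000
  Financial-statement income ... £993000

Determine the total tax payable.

Regular income tax:
  £21000 × 12% = £2520
  £285000 × 25% = £71250
  £341000 × 34% = £115940
  £12000 × 40% = £4800
  → £194510

Supplementary minimum tax:
  Base (financial-statement income): £993000
  Exemption: 20% × (£993000 − £745000) = £49600 ≥ £25000, so the exemption is fully phased out
  Base: £993000 − £0 = £993000
  £993000 × 10% = £99300

£194510 > £99300, so the regular income tax governs.

£194510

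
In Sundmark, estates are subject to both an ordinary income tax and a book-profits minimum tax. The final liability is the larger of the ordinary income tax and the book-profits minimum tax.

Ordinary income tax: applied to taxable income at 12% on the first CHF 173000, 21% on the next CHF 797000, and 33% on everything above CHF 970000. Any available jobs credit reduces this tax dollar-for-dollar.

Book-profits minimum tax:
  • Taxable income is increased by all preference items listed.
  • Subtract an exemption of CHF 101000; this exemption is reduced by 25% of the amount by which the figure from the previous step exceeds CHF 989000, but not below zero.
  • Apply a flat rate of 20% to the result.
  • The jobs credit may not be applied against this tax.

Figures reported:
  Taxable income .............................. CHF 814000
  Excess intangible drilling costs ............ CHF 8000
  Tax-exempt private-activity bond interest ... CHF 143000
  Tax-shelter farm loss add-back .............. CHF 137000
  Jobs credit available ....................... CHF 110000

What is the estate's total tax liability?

Book-profits minimum tax:
  Adjusted income: CHF 814000 + CHF 8000 + CHF 143000 + CHF 137000 = CHF 1102000
  Exemption: CHF 101000 − 25% × (CHF 1102000 − CHF 989000) = CHF 101000 − CHF 28250 = CHF 72750
  Base: CHF 1102000 − CHF 72750 = CHF 1029250
  CHF 1029250 × 20% = CHF 205850

Ordinary income tax:
  CHF 173000 × 12% = CHF 20760
  CHF 641000 × 21% = CHF 134610
  → CHF 155370
  Less jobs credit CHF 110000 → CHF 45370

CHF 205850 > CHF 45370, so the book-profits minimum tax is the binding amount.

CHF 205850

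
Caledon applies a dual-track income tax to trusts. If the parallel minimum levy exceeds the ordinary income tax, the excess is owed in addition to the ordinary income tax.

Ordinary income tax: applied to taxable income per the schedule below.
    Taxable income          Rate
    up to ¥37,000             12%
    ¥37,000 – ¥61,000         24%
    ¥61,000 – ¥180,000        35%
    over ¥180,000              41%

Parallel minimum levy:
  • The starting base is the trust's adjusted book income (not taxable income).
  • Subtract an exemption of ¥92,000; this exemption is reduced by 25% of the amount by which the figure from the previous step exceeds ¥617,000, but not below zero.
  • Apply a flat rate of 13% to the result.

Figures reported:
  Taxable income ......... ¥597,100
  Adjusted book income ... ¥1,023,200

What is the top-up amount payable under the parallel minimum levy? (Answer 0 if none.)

¥0

Ordinary income tax:
  ¥37,000 × 12% = ¥4,440
  ¥24,000 × 24% = ¥5,760
  ¥119,000 × 35% = ¥41,650
  ¥417,100 × 41% = ¥171,011
  → ¥222,861

Parallel minimum levy:
  Base (adjusted book income): ¥1,023,200
  Exemption: 25% × (¥1,023,200 − ¥617,000) = ¥101,550 ≥ ¥92,000, so the exemption is fully phased out
  Base: ¥1,023,200 − ¥0 = ¥1,023,200
  ¥1,023,200 × 13% = ¥133,016

¥133,016 ≤ ¥222,861, so no add-on is due.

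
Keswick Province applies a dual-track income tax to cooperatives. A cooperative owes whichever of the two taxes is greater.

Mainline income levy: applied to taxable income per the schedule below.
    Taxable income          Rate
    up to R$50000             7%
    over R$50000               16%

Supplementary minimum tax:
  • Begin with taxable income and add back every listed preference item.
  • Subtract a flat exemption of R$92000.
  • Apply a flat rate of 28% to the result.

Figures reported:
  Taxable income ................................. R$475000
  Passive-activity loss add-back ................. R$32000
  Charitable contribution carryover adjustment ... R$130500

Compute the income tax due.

R$152740

Mainline income levy:
  R$50000 × 7% = R$3500
  R$425000 × 16% = R$68000
  → R$71500

Supplementary minimum tax:
  Adjusted income: R$475000 + R$32000 + R$130500 = R$637500
  Less exemption R$92000 → base R$545500
  R$545500 × 28% = R$152740

R$152740 > R$71500, so the supplementary minimum tax is the binding amount.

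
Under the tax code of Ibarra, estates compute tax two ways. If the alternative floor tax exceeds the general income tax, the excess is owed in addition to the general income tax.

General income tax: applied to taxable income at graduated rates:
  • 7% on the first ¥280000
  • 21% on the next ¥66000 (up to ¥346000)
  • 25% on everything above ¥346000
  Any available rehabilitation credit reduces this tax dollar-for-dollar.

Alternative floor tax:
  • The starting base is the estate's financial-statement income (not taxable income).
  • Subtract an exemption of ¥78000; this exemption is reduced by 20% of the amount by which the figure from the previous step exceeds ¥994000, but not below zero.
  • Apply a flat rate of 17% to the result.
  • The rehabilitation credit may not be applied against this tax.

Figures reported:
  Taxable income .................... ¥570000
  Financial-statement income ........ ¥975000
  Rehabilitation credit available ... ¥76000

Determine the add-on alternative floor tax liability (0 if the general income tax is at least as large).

Alternative floor tax:
  Base (financial-statement income): ¥975000
  Exemption: ¥975000 ≤ ¥994000, so full ¥78000 applies
  Base: ¥975000 − ¥78000 = ¥897000
  ¥897000 × 17% = ¥152490

General income tax:
  ¥280000 × 7% = ¥19600
  ¥66000 × 21% = ¥13860
  ¥224000 × 25% = ¥56000
  → ¥89460
  Less rehabilitation credit ¥76000 → ¥13460

Excess of alternative floor tax over general income tax: ¥152490 − ¥13460 = ¥139030.

¥139030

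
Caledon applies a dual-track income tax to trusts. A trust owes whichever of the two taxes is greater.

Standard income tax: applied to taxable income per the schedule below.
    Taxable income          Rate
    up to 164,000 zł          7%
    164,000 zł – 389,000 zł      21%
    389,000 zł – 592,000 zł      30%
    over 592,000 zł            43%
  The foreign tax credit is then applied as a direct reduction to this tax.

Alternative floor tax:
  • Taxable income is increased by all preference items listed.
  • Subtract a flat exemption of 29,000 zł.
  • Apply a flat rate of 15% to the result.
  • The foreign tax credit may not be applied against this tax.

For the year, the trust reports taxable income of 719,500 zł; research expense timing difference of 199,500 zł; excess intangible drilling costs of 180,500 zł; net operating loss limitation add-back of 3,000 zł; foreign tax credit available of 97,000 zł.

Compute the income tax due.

161,025 zł

Standard income tax:
  164,000 zł × 7% = 11,480 zł
  225,000 zł × 21% = 47,250 zł
  203,000 zł × 30% = 60,900 zł
  127,500 zł × 43% = 54,825 zł
  → 174,455 zł
  Less foreign tax credit 97,000 zł → 77,455 zł

Alternative floor tax:
  Adjusted income: 719,500 zł + 199,500 zł + 180,500 zł + 3,000 zł = 1,102,500 zł
  Less exemption 29,000 zł → base 1,073,500 zł
  1,073,500 zł × 15% = 161,025 zł

161,025 zł > 77,455 zł, so the alternative floor tax is the binding amount.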